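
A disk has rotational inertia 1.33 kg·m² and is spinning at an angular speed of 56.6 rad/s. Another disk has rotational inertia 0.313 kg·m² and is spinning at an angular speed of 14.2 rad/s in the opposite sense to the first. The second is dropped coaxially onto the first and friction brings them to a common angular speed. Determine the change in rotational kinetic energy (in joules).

ΔKE ≈ -635 J

No external torque acts about the common axis, so total angular momentum is conserved.
Taking A's sense as positive: L = (1.330)(56.6) − (0.3130)(14.2) = 70.83 kg·m²·rad/s.
Combined I = 1.330 + 0.3130 = 1.643 kg·m².
ω_f = L / I = 70.83 / 1.643 = 43.11 rad/s.
KE_i = ½ΣIω² = 2162 J; KE_f = ½(1.643)(43.11)² = 1527 J.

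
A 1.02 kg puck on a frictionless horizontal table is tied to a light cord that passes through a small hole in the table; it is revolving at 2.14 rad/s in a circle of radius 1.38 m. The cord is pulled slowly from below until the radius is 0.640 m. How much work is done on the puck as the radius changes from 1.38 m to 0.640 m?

W ≈ 16.2 J

No torque about the axis ⇒ m r₁² ω₁ = m r₂² ω₂.
ω₂ = ω₁ (r₁/r₂)² = (2.14)(1.38/0.640)² = 9.950 rad/s.
W = ΔKE = ½m(v₂² − v₁²) = 16.23 J.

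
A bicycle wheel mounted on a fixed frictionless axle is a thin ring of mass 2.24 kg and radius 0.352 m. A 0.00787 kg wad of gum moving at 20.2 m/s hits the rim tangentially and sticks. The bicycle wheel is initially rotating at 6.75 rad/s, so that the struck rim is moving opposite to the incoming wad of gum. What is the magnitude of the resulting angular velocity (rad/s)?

|ω_f| ≈ 6.53 rad/s

About the axle the impulsive forces during the collision are internal, so angular momentum about that axis is conserved.
I_p = (2.24)(0.352)² = 0.2775 kg·m². Taking the sense of the wad of gum's angular momentum as positive, L_{wad} = m v R = (0.00787)(20.2)(0.352) = 0.05596 kg·m²/s.
L_i = −I_p ω_p + m v R = −(0.2775)(6.75) + 0.05596 = -1.817 kg·m²/s.
After sticking, I_f = I_p + m R² = 0.2775 + (0.00787)(0.352)² = 0.2785 kg·m².
ω_f = L_i / I_f = -1.817 / 0.2785 = -6.525 rad/s.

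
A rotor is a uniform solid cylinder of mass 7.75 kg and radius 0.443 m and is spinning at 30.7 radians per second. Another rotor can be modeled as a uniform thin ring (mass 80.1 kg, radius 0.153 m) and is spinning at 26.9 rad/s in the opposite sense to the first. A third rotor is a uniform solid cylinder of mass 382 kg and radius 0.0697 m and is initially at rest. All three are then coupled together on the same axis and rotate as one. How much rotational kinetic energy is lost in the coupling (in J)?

ΔKE lost ≈ 934 J

The coupling torques are internal; angular momentum about the shared axis is conserved.
Moments of inertia: I_A = ½(7.75)(0.443)² = 0.7605 kg·m²; I_B = (80.1)(0.153)² = 1.875 kg·m²; I_C = ½(382)(0.0697)² = 0.9279 kg·m².
Taking A's sense as positive: L = (0.7605)(30.7) − (1.875)(26.9) = -27.09 kg·m²·rad/s.
Combined I = 0.7605 + 1.875 + 0.9279 = 3.563 kg·m².
ω_f = L / I = -27.09 / 3.563 = -7.603 rad/s.
KE_i = ½ΣIω² = 1037 J; KE_f = ½(3.563)(7.603)² = 103.0 J.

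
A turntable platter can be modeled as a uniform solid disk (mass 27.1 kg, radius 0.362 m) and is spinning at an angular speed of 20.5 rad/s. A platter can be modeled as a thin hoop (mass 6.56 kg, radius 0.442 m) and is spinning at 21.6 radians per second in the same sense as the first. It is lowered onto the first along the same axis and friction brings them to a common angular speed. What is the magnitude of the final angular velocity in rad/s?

|ω_f| ≈ 21.0 rad/s

The coupling torques are internal; angular momentum about the shared axis is conserved.
Moments of inertia: I_A = ½(27.1)(0.362)² = 1.776 kg·m²; I_B = (6.56)(0.442)² = 1.282 kg·m².
Taking A's sense as positive: L = (1.776)(20.5) + (1.282)(21.6) = 64.08 kg·m²·rad/s.
Combined I = 1.776 + 1.282 = 3.057 kg·m².
ω_f = L / I = 64.08 / 3.057 = 20.96 rad/s.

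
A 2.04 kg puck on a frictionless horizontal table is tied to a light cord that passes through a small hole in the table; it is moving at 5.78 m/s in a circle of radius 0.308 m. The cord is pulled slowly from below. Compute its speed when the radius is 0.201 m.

The only horizontal force on the mass is along the cord (radial), so it exerts no torque about the hole and angular momentum m v r is conserved.
v₂ = v₁ r₁ / r₂ = (5.78)(0.308) / (0.201) = 8.857 m/s.

v₂ ≈ 8.86 m/s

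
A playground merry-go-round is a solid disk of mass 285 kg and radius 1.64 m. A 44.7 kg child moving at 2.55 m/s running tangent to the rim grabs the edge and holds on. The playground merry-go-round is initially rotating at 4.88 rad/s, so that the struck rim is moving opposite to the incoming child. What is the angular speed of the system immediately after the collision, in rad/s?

The axle reaction passes through the axle and exerts no torque about it; angular momentum about the axle is conserved through the impact.
I_p = ½(285)(1.64)² = 383.3 kg·m². Taking the sense of the child's angular momentum as positive, L_{child} = m v R = (44.7)(2.55)(1.64) = 186.9 kg·m²/s.
L_i = −I_p ω_p + m v R = −(383.3)(4.88) + 186.9 = -1683 kg·m²/s.
After sticking, I_f = I_p + m R² = 383.3 + (44.7)(1.64)² = 503.5 kg·m².
ω_f = L_i / I_f = -1683 / 503.5 = -3.343 rad/s.

|ω_f| ≈ 3.34 rad/s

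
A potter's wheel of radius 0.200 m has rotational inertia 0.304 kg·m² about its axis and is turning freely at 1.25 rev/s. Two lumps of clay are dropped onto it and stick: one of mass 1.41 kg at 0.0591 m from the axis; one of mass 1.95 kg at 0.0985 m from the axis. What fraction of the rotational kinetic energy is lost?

No external torque acts about the axis; L_before = L_after.
Added inertia Σmr² = (1.41)(0.0591)² + (1.95)(0.0985)² = 0.02384 kg·m²; I_f = 0.3040 + 0.02384 = 0.3278 kg·m².
ω_f = I_p ω_i / I_f = (0.3040)(1.25) / 0.3278 = 1.159 rev/s.
KE_i = ½(0.3040)(7.854 rad/s)² = 9.376 J; KE_f = ½(0.3278)(7.283)² = 8.694 J.
Fraction lost = 0.07273.

fraction ≈ 0.0727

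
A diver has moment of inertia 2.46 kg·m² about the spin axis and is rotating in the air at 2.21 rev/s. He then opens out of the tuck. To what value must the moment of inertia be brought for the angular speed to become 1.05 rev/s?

I₂ ≈ 5.18 kg·m²

Angular momentum about the spin axis is conserved since the torque about it is zero.
I₂ = I₁ω₁ / ω₂ = (2.46)(2.21) / (1.05) = 5.178 kg·m².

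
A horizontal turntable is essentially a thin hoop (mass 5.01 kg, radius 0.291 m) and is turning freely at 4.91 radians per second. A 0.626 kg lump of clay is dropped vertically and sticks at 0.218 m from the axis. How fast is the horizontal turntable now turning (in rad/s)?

The added mass arrives with no angular momentum about the axis, and any external torque about the axis is negligible, so the system's angular momentum is conserved.
I_p = (5.01)(0.291)² = 0.4243 kg·m².
Added inertia Σmr² = (0.626)(0.218)² = 0.02975 kg·m²; I_f = 0.4243 + 0.02975 = 0.4540 kg·m².
ω_f = I_p ω_i / I_f = (0.4243)(4.91) / 0.4540 = 4.588 rad/s.

ω_f ≈ 4.59 rad/s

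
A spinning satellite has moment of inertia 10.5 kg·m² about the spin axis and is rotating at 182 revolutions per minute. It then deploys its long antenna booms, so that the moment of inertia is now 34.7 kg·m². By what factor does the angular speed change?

No external torque acts about the spin axis, so angular momentum is conserved.
ω₂/ω₁ = I₁/I₂ = 10.50 / 34.70 = 0.3026.

ω₂/ω₁ ≈ 0.303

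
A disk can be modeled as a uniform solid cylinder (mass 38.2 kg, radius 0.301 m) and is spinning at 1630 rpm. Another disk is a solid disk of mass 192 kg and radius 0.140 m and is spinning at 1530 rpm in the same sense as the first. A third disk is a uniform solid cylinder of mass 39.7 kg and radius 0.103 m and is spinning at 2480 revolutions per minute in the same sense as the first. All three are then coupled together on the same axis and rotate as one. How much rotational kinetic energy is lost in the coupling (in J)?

The coupling torques are internal; angular momentum about the shared axis is conserved.
Moments of inertia: I_A = ½(38.2)(0.301)² = 1.730 kg·m²; I_B = ½(192)(0.140)² = 1.882 kg·m²; I_C = ½(39.7)(0.103)² = 0.2106 kg·m².
Taking A's sense as positive: L = (1.730)(1630) + (1.882)(1530) + (0.2106)(2480) = 6222 kg·m²·rpm.
Combined I = 1.730 + 1.882 + 0.2106 = 3.823 kg·m².
ω_f = L / I = 6222 / 3.823 = 1628 rpm.
KE_i = ½ΣIω² = 56460 J; KE_f = ½(3.823)(170.4)² = 55530 J.

ΔKE lost ≈ 937 J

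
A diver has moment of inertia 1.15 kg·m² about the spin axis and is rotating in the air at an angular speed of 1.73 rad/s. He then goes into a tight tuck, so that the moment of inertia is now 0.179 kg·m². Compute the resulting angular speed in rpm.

ω₂ ≈ 106 rpm

With no external torque about the axis, L is conserved: I₁ω₁ = I₂ω₂.
ω₂ = I₁ω₁ / I₂ = (1.150)(1.73 rad/s) / (0.1790) = 11.11 rad/s = 106.1 rpm.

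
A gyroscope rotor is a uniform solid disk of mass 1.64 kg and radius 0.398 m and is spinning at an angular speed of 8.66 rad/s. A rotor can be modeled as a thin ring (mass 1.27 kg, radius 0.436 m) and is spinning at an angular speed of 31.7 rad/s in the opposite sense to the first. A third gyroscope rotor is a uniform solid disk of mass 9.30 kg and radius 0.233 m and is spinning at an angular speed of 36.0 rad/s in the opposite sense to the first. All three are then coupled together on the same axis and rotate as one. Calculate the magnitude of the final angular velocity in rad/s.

No external torque acts about the common axis, so total angular momentum is conserved.
Moments of inertia: I_A = ½(1.64)(0.398)² = 0.1299 kg·m²; I_B = (1.27)(0.436)² = 0.2414 kg·m²; I_C = ½(9.30)(0.233)² = 0.2524 kg·m².
Taking A's sense as positive: L = (0.1299)(8.66) − (0.2414)(31.7) − (0.2524)(36.0) = -15.62 kg·m²·rad/s.
Combined I = 0.1299 + 0.2414 + 0.2524 = 0.6238 kg·m².
ω_f = L / I = -15.62 / 0.6238 = -25.04 rad/s.

|ω_f| ≈ 25.0 rad/s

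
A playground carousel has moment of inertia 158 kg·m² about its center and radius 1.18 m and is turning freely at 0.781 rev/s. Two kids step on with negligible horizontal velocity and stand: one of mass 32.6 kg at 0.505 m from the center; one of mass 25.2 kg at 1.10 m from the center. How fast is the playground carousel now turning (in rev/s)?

The added mass arrives with no angular momentum about the center, and any external torque about the center is negligible, so the system's angular momentum is conserved.
Added inertia Σmr² = (32.6)(0.505)² + (25.2)(1.10)² = 38.81 kg·m²; I_f = 158.0 + 38.81 = 196.8 kg·m².
ω_f = I_p ω_i / I_f = (158.0)(0.781) / 196.8 = 0.6270 rev/s.

ω_f ≈ 0.627 rev/s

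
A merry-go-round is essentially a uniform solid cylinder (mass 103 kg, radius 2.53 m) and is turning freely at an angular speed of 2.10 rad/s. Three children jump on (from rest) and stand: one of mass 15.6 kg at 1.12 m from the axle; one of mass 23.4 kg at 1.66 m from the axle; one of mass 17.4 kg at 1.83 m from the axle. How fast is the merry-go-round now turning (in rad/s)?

No external torque acts about the axle; L_before = L_after.
I_p = ½(103)(2.53)² = 329.6 kg·m².
Added inertia Σmr² = (15.6)(1.12)² + (23.4)(1.66)² + (17.4)(1.83)² = 142.3 kg·m²; I_f = 329.6 + 142.3 = 472.0 kg·m².
ω_f = I_p ω_i / I_f = (329.6)(2.10) / 472.0 = 1.467 rad/s.

ω_f ≈ 1.47 rad/s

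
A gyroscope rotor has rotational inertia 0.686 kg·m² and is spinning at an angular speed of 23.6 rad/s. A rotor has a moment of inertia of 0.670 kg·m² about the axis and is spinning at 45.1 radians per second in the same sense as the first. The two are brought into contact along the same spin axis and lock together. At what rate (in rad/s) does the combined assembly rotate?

No external torque acts about the common axis, so total angular momentum is conserved.
Taking A's sense as positive: L = (0.6860)(23.6) + (0.6700)(45.1) = 46.41 kg·m²·rad/s.
Combined I = 0.6860 + 0.6700 = 1.356 kg·m².
ω_f = L / I = 46.41 / 1.356 = 34.22 rad/s.

|ω_f| ≈ 34.2 rad/s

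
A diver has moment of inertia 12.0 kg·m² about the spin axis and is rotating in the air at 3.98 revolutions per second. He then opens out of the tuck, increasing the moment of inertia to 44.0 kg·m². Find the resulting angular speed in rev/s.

Angular momentum about the spin axis is conserved since the torque about it is zero.
ω₂ = I₁ω₁ / I₂ = (12.00)(3.98 rev/s) / (44.00) = 1.085 rev/s.

ω₂ ≈ 1.09 rev/s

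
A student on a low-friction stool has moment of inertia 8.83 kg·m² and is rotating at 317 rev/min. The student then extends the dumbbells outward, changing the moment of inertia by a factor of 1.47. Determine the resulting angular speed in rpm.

Angular momentum about the spin axis is conserved since the torque about it is zero.
I₂ = 1.47 × 8.83 = 12.98 kg·m².
ω₂ = I₁ω₁ / I₂ = (8.830)(317 rpm) / (12.98) = 215.6 rpm.

ω₂ ≈ 216 rpm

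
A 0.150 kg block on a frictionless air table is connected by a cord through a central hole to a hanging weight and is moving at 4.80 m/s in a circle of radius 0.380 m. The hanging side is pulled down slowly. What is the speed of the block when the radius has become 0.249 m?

Central (radial) force ⇒ zero torque about the center ⇒ m v r is constant.
v₂ = v₁ r₁ / r₂ = (4.80)(0.380) / (0.249) = 7.325 m/s.

v₂ ≈ 7.33 m/s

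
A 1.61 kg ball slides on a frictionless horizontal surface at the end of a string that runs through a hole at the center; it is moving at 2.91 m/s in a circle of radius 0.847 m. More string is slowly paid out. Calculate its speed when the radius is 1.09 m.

The only horizontal force on the mass is along the cord (radial), so it exerts no torque about the hole and angular momentum m v r is conserved.
v₂ = v₁ r₁ / r₂ = (2.91)(0.847) / (1.09) = 2.261 m/s.

v₂ ≈ 2.26 m/s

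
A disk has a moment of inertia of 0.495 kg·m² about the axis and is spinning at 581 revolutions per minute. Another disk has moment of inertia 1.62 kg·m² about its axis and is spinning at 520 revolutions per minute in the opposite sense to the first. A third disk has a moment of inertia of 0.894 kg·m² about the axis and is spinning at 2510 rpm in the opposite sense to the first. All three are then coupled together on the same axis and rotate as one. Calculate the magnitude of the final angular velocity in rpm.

No external torque acts about the common axis, so total angular momentum is conserved.
Taking A's sense as positive: L = (0.4950)(581) − (1.620)(520) − (0.8940)(2510) = -2799 kg·m²·rpm.
Combined I = 0.4950 + 1.620 + 0.8940 = 3.009 kg·m².
ω_f = L / I = -2799 / 3.009 = -930.1 rpm.

|ω_f| ≈ 930 rpm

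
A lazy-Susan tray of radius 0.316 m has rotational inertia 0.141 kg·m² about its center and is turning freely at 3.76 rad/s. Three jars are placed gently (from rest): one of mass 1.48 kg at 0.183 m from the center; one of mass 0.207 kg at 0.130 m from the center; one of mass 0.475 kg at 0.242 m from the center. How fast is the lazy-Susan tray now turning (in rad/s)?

No external torque acts about the center; L_before = L_after.
Added inertia Σmr² = (1.48)(0.183)² + (0.207)(0.130)² + (0.475)(0.242)² = 0.08088 kg·m²; I_f = 0.1410 + 0.08088 = 0.2219 kg·m².
ω_f = I_p ω_i / I_f = (0.1410)(3.76) / 0.2219 = 2.389 rad/s.

ω_f ≈ 2.39 rad/s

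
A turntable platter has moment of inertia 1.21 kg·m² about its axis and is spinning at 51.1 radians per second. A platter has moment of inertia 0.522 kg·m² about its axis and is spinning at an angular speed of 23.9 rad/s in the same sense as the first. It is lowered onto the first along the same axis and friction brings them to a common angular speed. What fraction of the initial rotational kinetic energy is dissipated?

No external torque acts about the common axis, so total angular momentum is conserved.
Taking A's sense as positive: L = (1.210)(51.1) + (0.5220)(23.9) = 74.31 kg·m²·rad/s.
Combined I = 1.210 + 0.5220 = 1.732 kg·m².
ω_f = L / I = 74.31 / 1.732 = 42.90 rad/s.
KE_i = ½ΣIω² = 1729 J; KE_f = ½(1.732)(42.90)² = 1594 J.
Fraction dissipated = (KE_i − KE_f)/KE_i = 0.07803.

fraction ≈ 0.0780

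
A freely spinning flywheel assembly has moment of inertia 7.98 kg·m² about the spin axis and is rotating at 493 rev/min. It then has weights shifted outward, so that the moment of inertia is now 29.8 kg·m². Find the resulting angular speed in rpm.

ω₂ ≈ 132 rpm

Angular momentum about the spin axis is conserved since the torque about it is zero.
ω₂ = I₁ω₁ / I₂ = (7.980)(493 rpm) / (29.80) = 132.0 rpm.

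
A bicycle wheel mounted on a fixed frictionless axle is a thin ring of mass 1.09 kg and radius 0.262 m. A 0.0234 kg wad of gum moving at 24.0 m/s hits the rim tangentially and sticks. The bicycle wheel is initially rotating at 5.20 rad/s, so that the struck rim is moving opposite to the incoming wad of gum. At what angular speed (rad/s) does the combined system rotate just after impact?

The axle reaction passes through the axle and exerts no torque about it; angular momentum about the axle is conserved through the impact.
I_p = (1.09)(0.262)² = 0.07482 kg·m². Taking the sense of the wad of gum's angular momentum as positive, L_{wad} = m v R = (0.0234)(24.0)(0.262) = 0.1471 kg·m²/s.
L_i = −I_p ω_p + m v R = −(0.07482)(5.20) + 0.1471 = -0.2419 kg·m²/s.
After sticking, I_f = I_p + m R² = 0.07482 + (0.0234)(0.262)² = 0.07643 kg·m².
ω_f = L_i / I_f = -0.2419 / 0.07643 = -3.166 rad/s.

|ω_f| ≈ 3.17 rad/s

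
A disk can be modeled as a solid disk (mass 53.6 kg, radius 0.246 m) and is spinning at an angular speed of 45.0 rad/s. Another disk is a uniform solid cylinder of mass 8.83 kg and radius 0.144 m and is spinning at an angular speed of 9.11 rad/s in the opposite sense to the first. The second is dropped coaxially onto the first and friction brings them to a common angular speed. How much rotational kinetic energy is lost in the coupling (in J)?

ΔKE lost ≈ 127 J

The coupling torques are internal; angular momentum about the shared axis is conserved.
Moments of inertia: I_A = ½(53.6)(0.246)² = 1.622 kg·m²; I_B = ½(8.83)(0.144)² = 0.09155 kg·m².
Taking A's sense as positive: L = (1.622)(45.0) − (0.09155)(9.11) = 72.15 kg·m²·rad/s.
Combined I = 1.622 + 0.09155 = 1.713 kg·m².
ω_f = L / I = 72.15 / 1.713 = 42.11 rad/s.
KE_i = ½ΣIω² = 1646 J; KE_f = ½(1.713)(42.11)² = 1519 J.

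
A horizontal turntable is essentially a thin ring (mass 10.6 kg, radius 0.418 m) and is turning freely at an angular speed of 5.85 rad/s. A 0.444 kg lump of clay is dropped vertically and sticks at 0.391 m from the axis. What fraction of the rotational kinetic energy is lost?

The added mass arrives with no angular momentum about the axis, and any external torque about the axis is negligible, so the system's angular momentum is conserved.
I_p = (10.6)(0.418)² = 1.852 kg·m².
Added inertia Σmr² = (0.444)(0.391)² = 0.06788 kg·m²; I_f = 1.852 + 0.06788 = 1.920 kg·m².
ω_f = I_p ω_i / I_f = (1.852)(5.85) / 1.920 = 5.643 rad/s.
KE_i = ½(1.852)(5.850 rad/s)² = 31.69 J; KE_f = ½(1.920)(5.643)² = 30.57 J.
Fraction lost = 0.03535.

fraction ≈ 0.0354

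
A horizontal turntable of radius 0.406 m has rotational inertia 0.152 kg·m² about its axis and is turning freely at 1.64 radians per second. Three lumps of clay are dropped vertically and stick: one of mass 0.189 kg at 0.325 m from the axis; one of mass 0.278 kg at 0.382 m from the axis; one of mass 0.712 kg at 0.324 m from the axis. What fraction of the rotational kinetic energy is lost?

fraction ≈ 0.471

The added mass arrives with no angular momentum about the axis, and any external torque about the axis is negligible, so the system's angular momentum is conserved.
Added inertia Σmr² = (0.189)(0.325)² + (0.278)(0.382)² + (0.712)(0.324)² = 0.1353 kg·m²; I_f = 0.1520 + 0.1353 = 0.2873 kg·m².
ω_f = I_p ω_i / I_f = (0.1520)(1.64) / 0.2873 = 0.8677 rad/s.
KE_i = ½(0.1520)(1.640 rad/s)² = 0.2044 J; KE_f = ½(0.2873)(0.8677)² = 0.1082 J.
Fraction lost = 0.4709.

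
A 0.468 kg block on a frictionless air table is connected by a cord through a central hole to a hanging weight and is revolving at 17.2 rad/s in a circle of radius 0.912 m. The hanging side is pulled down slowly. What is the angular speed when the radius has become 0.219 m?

ω₂ ≈ 298 rad/s

No torque about the axis ⇒ m r₁² ω₁ = m r₂² ω₂.
ω₂ = ω₁ (r₁/r₂)² = (17.2)(0.912/0.219)² = 298.3 rad/s.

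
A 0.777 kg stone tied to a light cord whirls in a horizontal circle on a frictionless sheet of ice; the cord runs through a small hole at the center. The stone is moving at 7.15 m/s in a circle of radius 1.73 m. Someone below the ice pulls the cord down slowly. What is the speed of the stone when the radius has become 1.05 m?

v₂ ≈ 11.8 m/s

The only horizontal force on the mass is along the cord (radial), so it exerts no torque about the hole and angular momentum m v r is conserved.
v₂ = v₁ r₁ / r₂ = (7.15)(1.73) / (1.05) = 11.78 m/s.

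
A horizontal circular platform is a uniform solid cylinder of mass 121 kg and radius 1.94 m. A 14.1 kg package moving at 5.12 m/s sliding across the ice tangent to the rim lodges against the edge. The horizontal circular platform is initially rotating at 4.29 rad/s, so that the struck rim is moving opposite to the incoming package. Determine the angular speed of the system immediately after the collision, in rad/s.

|ω_f| ≈ 2.98 rad/s

About the central axle the impulsive forces during the collision are internal, so angular momentum about that axis is conserved.
I_p = ½(121)(1.94)² = 227.7 kg·m². Taking the sense of the package's angular momentum as positive, L_{package} = m v R = (14.1)(5.12)(1.94) = 140.1 kg·m²/s.
L_i = −I_p ω_p + m v R = −(227.7)(4.29) + 140.1 = -836.8 kg·m²/s.
After sticking, I_f = I_p + m R² = 227.7 + (14.1)(1.94)² = 280.8 kg·m².
ω_f = L_i / I_f = -836.8 / 280.8 = -2.980 rad/s.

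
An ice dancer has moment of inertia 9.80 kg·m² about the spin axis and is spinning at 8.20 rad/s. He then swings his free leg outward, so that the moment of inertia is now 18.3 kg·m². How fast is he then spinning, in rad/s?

ω₂ ≈ 4.39 rad/s

Angular momentum about the spin axis is conserved since the torque about it is zero.
ω₂ = I₁ω₁ / I₂ = (9.800)(8.20 rad/s) / (18.30) = 4.391 rad/s.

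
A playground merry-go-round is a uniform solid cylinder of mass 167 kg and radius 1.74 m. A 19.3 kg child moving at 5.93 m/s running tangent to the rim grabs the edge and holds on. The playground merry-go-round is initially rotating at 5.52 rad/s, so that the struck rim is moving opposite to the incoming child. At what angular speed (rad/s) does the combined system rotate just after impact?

|ω_f| ≈ 3.84 rad/s

The axle reaction passes through the axle and exerts no torque about it; angular momentum about the axle is conserved through the impact.
I_p = ½(167)(1.74)² = 252.8 kg·m². Taking the sense of the child's angular momentum as positive, L_{child} = m v R = (19.3)(5.93)(1.74) = 199.1 kg·m²/s.
L_i = −I_p ω_p + m v R = −(252.8)(5.52) + 199.1 = -1196 kg·m²/s.
After sticking, I_f = I_p + m R² = 252.8 + (19.3)(1.74)² = 311.2 kg·m².
ω_f = L_i / I_f = -1196 / 311.2 = -3.844 rad/s.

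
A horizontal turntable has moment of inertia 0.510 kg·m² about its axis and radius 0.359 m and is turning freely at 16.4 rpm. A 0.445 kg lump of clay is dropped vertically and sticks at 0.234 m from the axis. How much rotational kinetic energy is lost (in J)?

energy lost ≈ 0.0343 J

The added mass arrives with no angular momentum about the axis, and any external torque about the axis is negligible, so the system's angular momentum is conserved.
Added inertia Σmr² = (0.445)(0.234)² = 0.02437 kg·m²; I_f = 0.5100 + 0.02437 = 0.5344 kg·m².
ω_f = I_p ω_i / I_f = (0.5100)(16.4) / 0.5344 = 15.65 rpm.
KE_i = ½(0.5100)(1.717 rad/s)² = 0.7521 J; KE_f = ½(0.5344)(1.639)² = 0.7178 J.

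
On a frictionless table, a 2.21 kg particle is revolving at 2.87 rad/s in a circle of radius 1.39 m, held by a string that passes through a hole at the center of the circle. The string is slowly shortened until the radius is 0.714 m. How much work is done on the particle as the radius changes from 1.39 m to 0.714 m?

No torque about the axis ⇒ m r₁² ω₁ = m r₂² ω₂.
ω₂ = ω₁ (r₁/r₂)² = (2.87)(1.39/0.714)² = 10.88 rad/s.
W = ΔKE = ½m(v₂² − v₁²) = 49.06 J.

W ≈ 49.1 J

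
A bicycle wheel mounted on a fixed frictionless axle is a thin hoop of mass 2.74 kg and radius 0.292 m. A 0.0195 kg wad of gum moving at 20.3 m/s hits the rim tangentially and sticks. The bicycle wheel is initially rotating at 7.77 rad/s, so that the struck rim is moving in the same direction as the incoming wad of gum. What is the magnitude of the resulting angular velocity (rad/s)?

|ω_f| ≈ 8.21 rad/s

The axle reaction passes through the axle and exerts no torque about it; angular momentum about the axle is conserved through the impact.
I_p = (2.74)(0.292)² = 0.2336 kg·m². Taking the sense of the wad of gum's angular momentum as positive, L_{wad} = m v R = (0.0195)(20.3)(0.292) = 0.1156 kg·m²/s.
L_i = +I_p ω_p + m v R = +(0.2336)(7.77) + 0.1156 = 1.931 kg·m²/s.
After sticking, I_f = I_p + m R² = 0.2336 + (0.0195)(0.292)² = 0.2353 kg·m².
ω_f = L_i / I_f = 1.931 / 0.2353 = 8.206 rad/s.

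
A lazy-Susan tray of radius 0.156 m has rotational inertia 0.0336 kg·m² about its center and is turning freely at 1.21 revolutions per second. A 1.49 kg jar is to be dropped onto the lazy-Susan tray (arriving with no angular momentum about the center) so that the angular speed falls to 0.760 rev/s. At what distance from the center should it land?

No external torque acts about the center; L_before = L_after.
I_p ω_i = (I_p + m r²) ω_f ⇒ m r² = I_p(ω_i/ω_f − 1) = 0.03360(1.21/0.760 − 1) = 0.01989 kg·m².
r = √(0.01989/1.49) = 0.1156 m.

r ≈ 0.116 m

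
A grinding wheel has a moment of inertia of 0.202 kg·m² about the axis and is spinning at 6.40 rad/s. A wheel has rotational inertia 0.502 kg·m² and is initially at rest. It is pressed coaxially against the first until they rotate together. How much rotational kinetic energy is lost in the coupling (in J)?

The coupling torques are internal; angular momentum about the shared axis is conserved.
Taking A's sense as positive: L = (0.2020)(6.40) = 1.293 kg·m²·rad/s.
Combined I = 0.2020 + 0.5020 = 0.7040 kg·m².
ω_f = L / I = 1.293 / 0.7040 = 1.836 rad/s.
KE_i = ½ΣIω² = 4.137 J; KE_f = ½(0.7040)(1.836)² = 1.187 J.

ΔKE lost ≈ 2.95 J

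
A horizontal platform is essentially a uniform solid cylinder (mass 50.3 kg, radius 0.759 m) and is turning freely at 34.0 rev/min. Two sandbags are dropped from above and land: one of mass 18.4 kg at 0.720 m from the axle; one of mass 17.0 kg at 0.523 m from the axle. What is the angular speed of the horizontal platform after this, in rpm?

ω_f ≈ 17.2 rpm

No external torque acts about the axle; L_before = L_after.
I_p = ½(50.3)(0.759)² = 14.49 kg·m².
Added inertia Σmr² = (18.4)(0.720)² + (17.0)(0.523)² = 14.19 kg·m²; I_f = 14.49 + 14.19 = 28.68 kg·m².
ω_f = I_p ω_i / I_f = (14.49)(34.0) / 28.68 = 17.18 rpm.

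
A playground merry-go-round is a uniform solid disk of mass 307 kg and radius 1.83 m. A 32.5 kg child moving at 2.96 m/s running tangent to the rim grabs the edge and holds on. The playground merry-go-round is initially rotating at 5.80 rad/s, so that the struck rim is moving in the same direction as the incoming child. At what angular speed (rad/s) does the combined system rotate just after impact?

The axle reaction passes through the axle and exerts no torque about it; angular momentum about the axle is conserved through the impact.
I_p = ½(307)(1.83)² = 514.1 kg·m². Taking the sense of the child's angular momentum as positive, L_{child} = m v R = (32.5)(2.96)(1.83) = 176.0 kg·m²/s.
L_i = +I_p ω_p + m v R = +(514.1)(5.80) + 176.0 = 3158 kg·m²/s.
After sticking, I_f = I_p + m R² = 514.1 + (32.5)(1.83)² = 622.9 kg·m².
ω_f = L_i / I_f = 3158 / 622.9 = 5.069 rad/s.

|ω_f| ≈ 5.07 rad/s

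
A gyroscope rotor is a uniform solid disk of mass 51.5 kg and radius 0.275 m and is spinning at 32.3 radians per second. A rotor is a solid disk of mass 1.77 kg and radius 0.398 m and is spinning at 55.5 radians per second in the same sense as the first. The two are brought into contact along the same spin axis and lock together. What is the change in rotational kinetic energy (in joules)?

No external torque acts about the common axis, so total angular momentum is conserved.
Moments of inertia: I_A = ½(51.5)(0.275)² = 1.947 kg·m²; I_B = ½(1.77)(0.398)² = 0.1402 kg·m².
Taking A's sense as positive: L = (1.947)(32.3) + (0.1402)(55.5) = 70.68 kg·m²·rad/s.
Combined I = 1.947 + 0.1402 = 2.088 kg·m².
ω_f = L / I = 70.68 / 2.088 = 33.86 rad/s.
KE_i = ½ΣIω² = 1232 J; KE_f = ½(2.088)(33.86)² = 1197 J.

ΔKE ≈ -35.2 J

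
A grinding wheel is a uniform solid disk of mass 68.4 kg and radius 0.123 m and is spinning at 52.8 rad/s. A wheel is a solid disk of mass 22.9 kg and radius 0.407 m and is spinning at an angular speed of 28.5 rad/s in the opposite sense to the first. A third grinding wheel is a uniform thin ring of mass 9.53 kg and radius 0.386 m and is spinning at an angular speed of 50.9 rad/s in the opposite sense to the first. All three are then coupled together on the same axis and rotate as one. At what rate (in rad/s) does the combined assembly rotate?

|ω_f| ≈ 25.8 rad/s

No external torque acts about the common axis, so total angular momentum is conserved.
Moments of inertia: I_A = ½(68.4)(0.123)² = 0.5174 kg·m²; I_B = ½(22.9)(0.407)² = 1.897 kg·m²; I_C = (9.53)(0.386)² = 1.420 kg·m².
Taking A's sense as positive: L = (0.5174)(52.8) − (1.897)(28.5) − (1.420)(50.9) = -99.01 kg·m²·rad/s.
Combined I = 0.5174 + 1.897 + 1.420 = 3.834 kg·m².
ω_f = L / I = -99.01 / 3.834 = -25.82 rad/s.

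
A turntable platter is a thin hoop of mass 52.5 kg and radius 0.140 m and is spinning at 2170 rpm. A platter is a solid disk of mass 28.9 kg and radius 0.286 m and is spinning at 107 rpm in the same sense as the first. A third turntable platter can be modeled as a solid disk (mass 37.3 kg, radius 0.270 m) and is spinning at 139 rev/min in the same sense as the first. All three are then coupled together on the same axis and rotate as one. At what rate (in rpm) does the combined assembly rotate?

No external torque acts about the common axis, so total angular momentum is conserved.
Moments of inertia: I_A = (52.5)(0.140)² = 1.029 kg·m²; I_B = ½(28.9)(0.286)² = 1.182 kg·m²; I_C = ½(37.3)(0.270)² = 1.360 kg·m².
Taking A's sense as positive: L = (1.029)(2170) + (1.182)(107) + (1.360)(139) = 2548 kg·m²·rpm.
Combined I = 1.029 + 1.182 + 1.360 = 3.571 kg·m².
ω_f = L / I = 2548 / 3.571 = 713.7 rpm.

|ω_f| ≈ 714 rpm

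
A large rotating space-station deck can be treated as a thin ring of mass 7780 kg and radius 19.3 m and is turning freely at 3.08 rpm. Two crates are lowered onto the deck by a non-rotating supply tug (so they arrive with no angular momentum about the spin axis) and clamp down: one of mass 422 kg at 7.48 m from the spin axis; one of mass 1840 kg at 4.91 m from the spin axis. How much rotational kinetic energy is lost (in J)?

energy lost ≈ 3450 J

No external torque acts about the spin axis; L_before = L_after.
I_p = (7780)(19.3)² = 2.898e+06 kg·m².
Added inertia Σmr² = (422)(7.48)² + (1840)(4.91)² = 67970 kg·m²; I_f = 2.898e+06 + 67970 = 2.966e+06 kg·m².
ω_f = I_p ω_i / I_f = (2.898e+06)(3.08) / 2.966e+06 = 3.009 rpm.
KE_i = ½(2.898e+06)(0.3225 rad/s)² = 1.507e+05 J; KE_f = ½(2.966e+06)(0.3151)² = 1.473e+05 J.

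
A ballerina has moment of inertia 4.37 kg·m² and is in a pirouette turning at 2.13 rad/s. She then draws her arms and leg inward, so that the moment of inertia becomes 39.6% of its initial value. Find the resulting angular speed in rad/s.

ω₂ ≈ 5.38 rad/s

With no external torque about the axis, L is conserved: I₁ω₁ = I₂ω₂.
I₂ = 0.396 × 4.37 = 1.731 kg·m².
ω₂ = I₁ω₁ / I₂ = (4.370)(2.13 rad/s) / (1.731) = 5.379 rad/s.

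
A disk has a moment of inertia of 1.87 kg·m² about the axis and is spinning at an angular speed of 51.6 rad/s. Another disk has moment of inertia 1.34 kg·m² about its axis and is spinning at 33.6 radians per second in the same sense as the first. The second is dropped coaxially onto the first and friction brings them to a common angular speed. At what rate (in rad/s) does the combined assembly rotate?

No external torque acts about the common axis, so total angular momentum is conserved.
Taking A's sense as positive: L = (1.870)(51.6) + (1.340)(33.6) = 141.5 kg·m²·rad/s.
Combined I = 1.870 + 1.340 = 3.210 kg·m².
ω_f = L / I = 141.5 / 3.210 = 44.09 rad/s.

|ω_f| ≈ 44.1 rad/s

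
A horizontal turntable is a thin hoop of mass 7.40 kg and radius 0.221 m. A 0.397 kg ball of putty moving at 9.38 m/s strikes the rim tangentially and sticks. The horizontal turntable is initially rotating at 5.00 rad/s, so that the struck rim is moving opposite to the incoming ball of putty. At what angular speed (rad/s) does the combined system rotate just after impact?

|ω_f| ≈ 2.58 rad/s

The axle reaction passes through the axle and exerts no torque about it; angular momentum about the axle is conserved through the impact.
I_p = (7.40)(0.221)² = 0.3614 kg·m². Taking the sense of the ball of putty's angular momentum as positive, L_{ball} = m v R = (0.397)(9.38)(0.221) = 0.8230 kg·m²/s.
L_i = −I_p ω_p + m v R = −(0.3614)(5.00) + 0.8230 = -0.9841 kg·m²/s.
After sticking, I_f = I_p + m R² = 0.3614 + (0.397)(0.221)² = 0.3808 kg·m².
ω_f = L_i / I_f = -0.9841 / 0.3808 = -2.584 rad/s.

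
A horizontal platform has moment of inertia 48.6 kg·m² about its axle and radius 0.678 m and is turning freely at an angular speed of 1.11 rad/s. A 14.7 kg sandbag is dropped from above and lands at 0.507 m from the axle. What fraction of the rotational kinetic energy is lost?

No external torque acts about the axle; L_before = L_after.
Added inertia Σmr² = (14.7)(0.507)² = 3.779 kg·m²; I_f = 48.60 + 3.779 = 52.38 kg·m².
ω_f = I_p ω_i / I_f = (48.60)(1.11) / 52.38 = 1.030 rad/s.
KE_i = ½(48.60)(1.110 rad/s)² = 29.94 J; KE_f = ½(52.38)(1.030)² = 27.78 J.
Fraction lost = 0.07214.

fraction ≈ 0.0721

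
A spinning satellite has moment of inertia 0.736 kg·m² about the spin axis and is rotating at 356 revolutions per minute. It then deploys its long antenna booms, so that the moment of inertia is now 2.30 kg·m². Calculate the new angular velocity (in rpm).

No external torque acts about the spin axis, so angular momentum is conserved.
ω₂ = I₁ω₁ / I₂ = (0.7360)(356 rpm) / (2.300) = 113.9 rpm.

ω₂ ≈ 114 rpm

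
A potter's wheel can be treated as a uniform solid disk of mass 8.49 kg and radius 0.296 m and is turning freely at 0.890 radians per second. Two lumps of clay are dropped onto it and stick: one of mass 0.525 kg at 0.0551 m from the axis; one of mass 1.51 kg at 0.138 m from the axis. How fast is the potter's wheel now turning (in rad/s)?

The added mass arrives with no angular momentum about the axis, and any external torque about the axis is negligible, so the system's angular momentum is conserved.
I_p = ½(8.49)(0.296)² = 0.3719 kg·m².
Added inertia Σmr² = (0.525)(0.0551)² + (1.51)(0.138)² = 0.03035 kg·m²; I_f = 0.3719 + 0.03035 = 0.4023 kg·m².
ω_f = I_p ω_i / I_f = (0.3719)(0.890) / 0.4023 = 0.8229 rad/s.

ω_f ≈ 0.823 rad/s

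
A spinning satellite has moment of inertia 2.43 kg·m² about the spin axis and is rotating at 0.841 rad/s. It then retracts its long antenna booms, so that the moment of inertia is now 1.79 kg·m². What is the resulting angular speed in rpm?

With no external torque about the axis, L is conserved: I₁ω₁ = I₂ω₂.
ω₂ = I₁ω₁ / I₂ = (2.430)(0.841 rad/s) / (1.790) = 1.142 rad/s = 10.90 rpm.

ω₂ ≈ 10.9 rpm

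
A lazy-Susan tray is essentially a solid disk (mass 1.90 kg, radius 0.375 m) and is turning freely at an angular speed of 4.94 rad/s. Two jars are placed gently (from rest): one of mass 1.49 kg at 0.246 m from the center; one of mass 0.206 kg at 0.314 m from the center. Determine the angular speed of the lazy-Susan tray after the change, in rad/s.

No external torque acts about the center; L_before = L_after.
I_p = ½(1.90)(0.375)² = 0.1336 kg·m².
Added inertia Σmr² = (1.49)(0.246)² + (0.206)(0.314)² = 0.1105 kg·m²; I_f = 0.1336 + 0.1105 = 0.2441 kg·m².
ω_f = I_p ω_i / I_f = (0.1336)(4.94) / 0.2441 = 2.704 rad/s.

ω_f ≈ 2.70 rad/s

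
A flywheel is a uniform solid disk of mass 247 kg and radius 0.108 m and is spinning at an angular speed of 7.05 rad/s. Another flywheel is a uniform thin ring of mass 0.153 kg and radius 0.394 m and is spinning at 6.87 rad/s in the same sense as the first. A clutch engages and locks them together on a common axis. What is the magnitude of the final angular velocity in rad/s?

No external torque acts about the common axis, so total angular momentum is conserved.
Moments of inertia: I_A = ½(247)(0.108)² = 1.441 kg·m²; I_B = (0.153)(0.394)² = 0.02375 kg·m².
Taking A's sense as positive: L = (1.441)(7.05) + (0.02375)(6.87) = 10.32 kg·m²·rad/s.
Combined I = 1.441 + 0.02375 = 1.464 kg·m².
ω_f = L / I = 10.32 / 1.464 = 7.047 rad/s.

|ω_f| ≈ 7.05 rad/s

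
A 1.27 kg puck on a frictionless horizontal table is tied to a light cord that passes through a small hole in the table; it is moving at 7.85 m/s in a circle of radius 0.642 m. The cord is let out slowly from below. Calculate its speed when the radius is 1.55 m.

v₂ ≈ 3.25 m/s

The only horizontal force on the mass is along the cord (radial), so it exerts no torque about the hole and angular momentum m v r is conserved.
v₂ = v₁ r₁ / r₂ = (7.85)(0.642) / (1.55) = 3.251 m/s.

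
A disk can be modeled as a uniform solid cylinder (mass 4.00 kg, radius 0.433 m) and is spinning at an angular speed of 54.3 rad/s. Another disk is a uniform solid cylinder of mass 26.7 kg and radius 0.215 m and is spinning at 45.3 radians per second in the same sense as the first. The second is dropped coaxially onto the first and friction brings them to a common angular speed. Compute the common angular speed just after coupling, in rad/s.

|ω_f| ≈ 48.7 rad/s

No external torque acts about the common axis, so total angular momentum is conserved.
Moments of inertia: I_A = ½(4.00)(0.433)² = 0.3750 kg·m²; I_B = ½(26.7)(0.215)² = 0.6171 kg·m².
Taking A's sense as positive: L = (0.3750)(54.3) + (0.6171)(45.3) = 48.32 kg·m²·rad/s.
Combined I = 0.3750 + 0.6171 = 0.9921 kg·m².
ω_f = L / I = 48.32 / 0.9921 = 48.70 rad/s.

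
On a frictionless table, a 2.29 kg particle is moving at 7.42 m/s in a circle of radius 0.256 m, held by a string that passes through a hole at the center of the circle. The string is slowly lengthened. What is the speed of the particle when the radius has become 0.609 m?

v₂ ≈ 3.12 m/s

Central (radial) force ⇒ zero torque about the center ⇒ m v r is constant.
v₂ = v₁ r₁ / r₂ = (7.42)(0.256) / (0.609) = 3.119 m/s.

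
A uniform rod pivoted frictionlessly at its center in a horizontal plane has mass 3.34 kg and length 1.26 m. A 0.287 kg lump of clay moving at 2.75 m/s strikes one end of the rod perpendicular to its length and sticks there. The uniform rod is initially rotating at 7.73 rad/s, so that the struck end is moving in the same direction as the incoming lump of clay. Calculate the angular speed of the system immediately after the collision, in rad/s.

The axle reaction passes through the pivot and exerts no torque about it; angular momentum about the pivot is conserved through the impact.
I_p = (1/12)(3.34)(1.26)² = 0.4419 kg·m². Taking the sense of the lump of clay's angular momentum as positive, L_{lump} = m v R = (0.287)(2.75)(1.26/2) = 0.4972 kg·m²/s.
L_i = +I_p ω_p + m v R = +(0.4419)(7.73) + 0.4972 = 3.913 kg·m²/s.
After sticking, I_f = I_p + m R² = 0.4419 + (0.287)(1.26/2)² = 0.5558 kg·m².
ω_f = L_i / I_f = 3.913 / 0.5558 = 7.040 rad/s.

|ω_f| ≈ 7.04 rad/s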